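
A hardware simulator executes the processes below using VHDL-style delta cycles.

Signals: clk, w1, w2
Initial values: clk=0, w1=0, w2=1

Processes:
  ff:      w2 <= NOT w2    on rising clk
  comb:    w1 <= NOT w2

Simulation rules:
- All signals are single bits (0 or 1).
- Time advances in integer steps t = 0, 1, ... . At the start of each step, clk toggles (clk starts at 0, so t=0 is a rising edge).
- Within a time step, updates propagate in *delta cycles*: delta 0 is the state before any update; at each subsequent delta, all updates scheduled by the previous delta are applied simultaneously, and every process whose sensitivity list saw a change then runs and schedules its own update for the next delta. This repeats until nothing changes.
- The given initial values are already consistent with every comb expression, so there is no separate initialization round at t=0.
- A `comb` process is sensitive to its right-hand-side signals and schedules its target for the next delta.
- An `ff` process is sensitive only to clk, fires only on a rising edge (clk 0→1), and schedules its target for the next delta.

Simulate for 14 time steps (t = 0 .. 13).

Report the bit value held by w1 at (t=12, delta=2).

t=0 Δ0: w2=1 clk=0 w1=0
  Δ1: clk:0→1
  Δ2: w2:1→0
  Δ3: w1:0→1
  (3Δ to stable)
t=1 Δ0: w2=0 clk=1 w1=1
  Δ1: clk:1→0
  (1Δ to stable)
t=2 Δ0: w2=0 clk=0 w1=1
  Δ1: clk:0→1
  Δ2: w2:0→1
  Δ3: w1:1→0
  (3Δ to stable)
t=3 Δ0: w2=1 clk=1 w1=0
  Δ1: clk:1→0
  (1Δ to stable)
t=4 Δ0: w2=1 clk=0 w1=0
  Δ1: clk:0→1
  Δ2: w2:1→0
  Δ3: w1:0→1
  (3Δ to stable)
t=5 Δ0: w2=0 clk=1 w1=1
  Δ1: clk:1→0
  (1Δ to stable)
t=6 Δ0: w2=0 clk=0 w1=1
  Δ1: clk:0→1
  Δ2: w2:0→1
  Δ3: w1:1→0
  (3Δ to stable)
t=7 Δ0: w2=1 clk=1 w1=0
  Δ1: clk:1→0
  (1Δ to stable)
t=8 Δ0: w2=1 clk=0 w1=0
  Δ1: clk:0→1
  Δ2: w2:1→0
  Δ3: w1:0→1
  (3Δ to stable)
t=9 Δ0: w2=0 clk=1 w1=1
  Δ1: clk:1→0
  (1Δ to stable)
t=10 Δ0: w2=0 clk=0 w1=1
  Δ1: clk:0→1
  Δ2: w2:0→1
  Δ3: w1:1→0
  (3Δ to stable)
t=11 Δ0: w2=1 clk=1 w1=0
  Δ1: clk:1→0
  (1Δ to stable)
t=12 Δ0: w2=1 clk=0 w1=0
  Δ1: clk:0→1
  Δ2: w2:1→0
  Δ3: w1:0→1
  (3Δ to stable)
t=13 Δ0: w2=0 clk=1 w1=1
  Δ1: clk:1→0
  (1Δ to stable)

0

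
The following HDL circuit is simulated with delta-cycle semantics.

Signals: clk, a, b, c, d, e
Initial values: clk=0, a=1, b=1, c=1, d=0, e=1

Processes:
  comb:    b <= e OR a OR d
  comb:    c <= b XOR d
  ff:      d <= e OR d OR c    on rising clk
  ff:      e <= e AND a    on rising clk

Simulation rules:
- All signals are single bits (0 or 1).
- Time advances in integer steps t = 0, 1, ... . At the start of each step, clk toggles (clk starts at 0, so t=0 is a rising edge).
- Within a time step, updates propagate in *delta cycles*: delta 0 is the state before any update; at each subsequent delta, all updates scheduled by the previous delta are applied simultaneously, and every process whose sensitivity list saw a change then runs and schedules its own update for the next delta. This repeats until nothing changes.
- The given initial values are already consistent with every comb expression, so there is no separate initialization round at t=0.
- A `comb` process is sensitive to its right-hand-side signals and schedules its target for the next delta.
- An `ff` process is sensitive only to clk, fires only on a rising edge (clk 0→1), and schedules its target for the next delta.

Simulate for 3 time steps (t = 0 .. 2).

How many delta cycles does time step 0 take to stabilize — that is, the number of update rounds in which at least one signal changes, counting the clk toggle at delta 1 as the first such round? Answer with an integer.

t0.Δ0 a=1 b=1 clk=0 c=1 d=0 e=1
t0.Δ1 a=1 b=1 clk=1 c=1 d=0 e=1
t0.Δ2 a=1 b=1 clk=1 c=1 d=1 e=1
t0.Δ3 a=1 b=1 clk=1 c=0 d=1 e=1
t1.Δ0 a=1 b=1 clk=1 c=0 d=1 e=1
t1.Δ1 a=1 b=1 clk=0 c=0 d=1 e=1
t2.Δ0 a=1 b=1 clk=0 c=0 d=1 e=1
t2.Δ1 a=1 b=1 clk=1 c=0 d=1 e=1

3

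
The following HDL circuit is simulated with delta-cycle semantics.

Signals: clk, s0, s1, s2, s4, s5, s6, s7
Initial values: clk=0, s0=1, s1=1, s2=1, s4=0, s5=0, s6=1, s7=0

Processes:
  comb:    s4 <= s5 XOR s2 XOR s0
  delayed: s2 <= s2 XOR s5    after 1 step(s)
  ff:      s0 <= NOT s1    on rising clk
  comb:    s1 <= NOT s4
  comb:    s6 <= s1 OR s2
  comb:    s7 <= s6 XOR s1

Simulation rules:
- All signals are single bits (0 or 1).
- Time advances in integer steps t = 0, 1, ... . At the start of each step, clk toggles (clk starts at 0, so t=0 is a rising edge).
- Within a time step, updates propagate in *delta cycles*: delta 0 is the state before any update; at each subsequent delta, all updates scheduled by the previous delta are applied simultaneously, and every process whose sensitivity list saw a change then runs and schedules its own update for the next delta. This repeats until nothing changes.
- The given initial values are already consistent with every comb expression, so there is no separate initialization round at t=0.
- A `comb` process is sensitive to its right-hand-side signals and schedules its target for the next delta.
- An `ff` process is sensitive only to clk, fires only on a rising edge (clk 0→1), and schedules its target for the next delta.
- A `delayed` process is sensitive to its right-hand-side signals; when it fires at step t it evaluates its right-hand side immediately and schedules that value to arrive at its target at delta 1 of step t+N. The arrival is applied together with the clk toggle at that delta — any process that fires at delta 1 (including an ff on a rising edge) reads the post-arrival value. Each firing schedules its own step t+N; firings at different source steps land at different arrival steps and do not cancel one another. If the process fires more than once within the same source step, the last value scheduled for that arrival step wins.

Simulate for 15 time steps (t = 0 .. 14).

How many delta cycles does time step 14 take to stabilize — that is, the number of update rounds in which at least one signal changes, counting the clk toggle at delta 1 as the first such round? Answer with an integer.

5

t=0 Δ0: s7=0 s1=1 s2=1 s5=0 clk=0 s0=1 s4=0 s6=1
  Δ1: clk:0→1
  Δ2: s0:1→0
  Δ3: s4:0→1
  Δ4: s1:1→0
  Δ5: s7:0→1
  (5Δ to stable)
t=1 Δ0: s7=1 s1=0 s2=1 s5=0 clk=1 s0=0 s4=1 s6=1
  Δ1: clk:1→0
  (1Δ to stable)
t=2 Δ0: s7=1 s1=0 s2=1 s5=0 clk=0 s0=0 s4=1 s6=1
  Δ1: clk:0→1
  Δ2: s0:0→1
  Δ3: s4:1→0
  Δ4: s1:0→1
  Δ5: s7:1→0
  (5Δ to stable)
t=3 Δ0: s7=0 s1=1 s2=1 s5=0 clk=1 s0=1 s4=0 s6=1
  Δ1: clk:1→0
  (1Δ to stable)
t=4 Δ0: s7=0 s1=1 s2=1 s5=0 clk=0 s0=1 s4=0 s6=1
  Δ1: clk:0→1
  Δ2: s0:1→0
  Δ3: s4:0→1
  Δ4: s1:1→0
  Δ5: s7:0→1
  (5Δ to stable)
t=5 Δ0: s7=1 s1=0 s2=1 s5=0 clk=1 s0=0 s4=1 s6=1
  Δ1: clk:1→0
  (1Δ to stable)
t=6 Δ0: s7=1 s1=0 s2=1 s5=0 clk=0 s0=0 s4=1 s6=1
  Δ1: clk:0→1
  Δ2: s0:0→1
  Δ3: s4:1→0
  Δ4: s1:0→1
  Δ5: s7:1→0
  (5Δ to stable)
t=7 Δ0: s7=0 s1=1 s2=1 s5=0 clk=1 s0=1 s4=0 s6=1
  Δ1: clk:1→0
  (1Δ to stable)
t=8 Δ0: s7=0 s1=1 s2=1 s5=0 clk=0 s0=1 s4=0 s6=1
  Δ1: clk:0→1
  Δ2: s0:1→0
  Δ3: s4:0→1
  Δ4: s1:1→0
  Δ5: s7:0→1
  (5Δ to stable)
t=9 Δ0: s7=1 s1=0 s2=1 s5=0 clk=1 s0=0 s4=1 s6=1
  Δ1: clk:1→0
  (1Δ to stable)
t=10 Δ0: s7=1 s1=0 s2=1 s5=0 clk=0 s0=0 s4=1 s6=1
  Δ1: clk:0→1
  Δ2: s0:0→1
  Δ3: s4:1→0
  Δ4: s1:0→1
  Δ5: s7:1→0
  (5Δ to stable)
t=11 Δ0: s7=0 s1=1 s2=1 s5=0 clk=1 s0=1 s4=0 s6=1
  Δ1: clk:1→0
  (1Δ to stable)
t=12 Δ0: s7=0 s1=1 s2=1 s5=0 clk=0 s0=1 s4=0 s6=1
  Δ1: clk:0→1
  Δ2: s0:1→0
  Δ3: s4:0→1
  Δ4: s1:1→0
  Δ5: s7:0→1
  (5Δ to stable)
t=13 Δ0: s7=1 s1=0 s2=1 s5=0 clk=1 s0=0 s4=1 s6=1
  Δ1: clk:1→0
  (1Δ to stable)
t=14 Δ0: s7=1 s1=0 s2=1 s5=0 clk=0 s0=0 s4=1 s6=1
  Δ1: clk:0→1
  Δ2: s0:0→1
  Δ3: s4:1→0
  Δ4: s1:0→1
  Δ5: s7:1→0
  (5Δ to stable)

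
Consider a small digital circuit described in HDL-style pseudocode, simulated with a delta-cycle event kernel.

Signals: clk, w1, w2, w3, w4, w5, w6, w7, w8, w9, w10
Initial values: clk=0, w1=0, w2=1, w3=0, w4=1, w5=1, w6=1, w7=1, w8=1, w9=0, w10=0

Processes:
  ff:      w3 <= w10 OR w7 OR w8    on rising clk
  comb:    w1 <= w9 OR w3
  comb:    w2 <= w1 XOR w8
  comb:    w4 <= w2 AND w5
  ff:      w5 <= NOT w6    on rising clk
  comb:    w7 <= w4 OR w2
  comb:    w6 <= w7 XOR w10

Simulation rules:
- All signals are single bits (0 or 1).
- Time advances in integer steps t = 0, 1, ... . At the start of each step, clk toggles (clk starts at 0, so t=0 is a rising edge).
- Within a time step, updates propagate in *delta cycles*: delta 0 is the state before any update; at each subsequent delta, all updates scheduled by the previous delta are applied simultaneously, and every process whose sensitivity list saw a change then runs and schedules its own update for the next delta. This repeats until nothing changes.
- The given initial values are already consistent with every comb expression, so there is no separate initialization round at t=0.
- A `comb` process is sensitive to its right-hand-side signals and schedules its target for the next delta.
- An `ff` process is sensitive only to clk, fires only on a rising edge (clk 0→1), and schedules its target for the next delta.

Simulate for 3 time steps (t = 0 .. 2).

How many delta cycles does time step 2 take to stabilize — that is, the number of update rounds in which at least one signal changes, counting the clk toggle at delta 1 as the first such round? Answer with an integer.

t0.Δ0 w3=0 clk=0 w10=0 w1=0 w8=1 w5=1 w9=0 w7=1 w6=1 w4=1 w2=1
t0.Δ1 w3=0 clk=1 w10=0 w1=0 w8=1 w5=1 w9=0 w7=1 w6=1 w4=1 w2=1
t0.Δ2 w3=1 clk=1 w10=0 w1=0 w8=1 w5=0 w9=0 w7=1 w6=1 w4=1 w2=1
t0.Δ3 w3=1 clk=1 w10=0 w1=1 w8=1 w5=0 w9=0 w7=1 w6=1 w4=0 w2=1
t0.Δ4 w3=1 clk=1 w10=0 w1=1 w8=1 w5=0 w9=0 w7=1 w6=1 w4=0 w2=0
t0.Δ5 w3=1 clk=1 w10=0 w1=1 w8=1 w5=0 w9=0 w7=0 w6=1 w4=0 w2=0
t0.Δ6 w3=1 clk=1 w10=0 w1=1 w8=1 w5=0 w9=0 w7=0 w6=0 w4=0 w2=0
t1.Δ0 w3=1 clk=1 w10=0 w1=1 w8=1 w5=0 w9=0 w7=0 w6=0 w4=0 w2=0
t1.Δ1 w3=1 clk=0 w10=0 w1=1 w8=1 w5=0 w9=0 w7=0 w6=0 w4=0 w2=0
t2.Δ0 w3=1 clk=0 w10=0 w1=1 w8=1 w5=0 w9=0 w7=0 w6=0 w4=0 w2=0
t2.Δ1 w3=1 clk=1 w10=0 w1=1 w8=1 w5=0 w9=0 w7=0 w6=0 w4=0 w2=0
t2.Δ2 w3=1 clk=1 w10=0 w1=1 w8=1 w5=1 w9=0 w7=0 w6=0 w4=0 w2=0

2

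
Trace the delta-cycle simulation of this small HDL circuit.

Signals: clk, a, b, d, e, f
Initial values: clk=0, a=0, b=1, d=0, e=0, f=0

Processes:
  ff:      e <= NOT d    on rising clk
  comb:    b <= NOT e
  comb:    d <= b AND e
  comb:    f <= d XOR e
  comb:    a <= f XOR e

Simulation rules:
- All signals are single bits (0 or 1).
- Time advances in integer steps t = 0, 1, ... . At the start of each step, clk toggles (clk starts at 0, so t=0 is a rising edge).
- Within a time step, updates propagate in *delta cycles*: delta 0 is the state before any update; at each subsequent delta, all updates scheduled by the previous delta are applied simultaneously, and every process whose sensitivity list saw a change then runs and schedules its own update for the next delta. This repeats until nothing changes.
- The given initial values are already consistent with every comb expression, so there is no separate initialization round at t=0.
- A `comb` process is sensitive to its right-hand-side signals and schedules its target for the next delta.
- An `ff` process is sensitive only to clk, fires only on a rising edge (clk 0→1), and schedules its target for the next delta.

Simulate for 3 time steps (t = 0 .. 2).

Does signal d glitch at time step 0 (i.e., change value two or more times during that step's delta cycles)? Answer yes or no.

yes

[bits: e,f,clk,d,b,a]
t=0: Δ0=000010 Δ1=001010 Δ2=101010 Δ3=111101 Δ4=101000 Δ5=111001 Δ6=111000 | 6Δ
t=1: Δ0=111000 Δ1=110000 | 1Δ
t=2: Δ0=110000 Δ1=111000 | 1Δ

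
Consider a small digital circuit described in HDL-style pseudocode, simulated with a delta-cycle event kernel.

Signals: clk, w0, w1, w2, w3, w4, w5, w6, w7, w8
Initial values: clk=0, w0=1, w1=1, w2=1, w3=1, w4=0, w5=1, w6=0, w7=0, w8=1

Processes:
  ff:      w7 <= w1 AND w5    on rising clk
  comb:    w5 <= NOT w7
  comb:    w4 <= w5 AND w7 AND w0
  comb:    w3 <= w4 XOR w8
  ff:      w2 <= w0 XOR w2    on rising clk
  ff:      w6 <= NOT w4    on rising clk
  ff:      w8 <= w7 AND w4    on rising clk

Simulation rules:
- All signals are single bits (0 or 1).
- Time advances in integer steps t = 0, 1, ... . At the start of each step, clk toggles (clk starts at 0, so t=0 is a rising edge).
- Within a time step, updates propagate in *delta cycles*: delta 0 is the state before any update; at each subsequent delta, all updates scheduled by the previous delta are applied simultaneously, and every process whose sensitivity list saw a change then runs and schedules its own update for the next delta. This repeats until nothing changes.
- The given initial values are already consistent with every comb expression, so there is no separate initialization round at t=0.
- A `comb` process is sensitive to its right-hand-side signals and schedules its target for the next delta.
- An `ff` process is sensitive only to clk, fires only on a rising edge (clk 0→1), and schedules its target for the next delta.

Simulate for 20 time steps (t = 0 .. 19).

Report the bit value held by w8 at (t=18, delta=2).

0

[bits: w8,w5,w3,clk,w2,w7,w1,w6,w0,w4]
t=0: Δ0=1110101010 Δ1=1111101010 Δ2=0111011110 Δ3=0001011111 Δ4=0011011110 Δ5=0001011110 | 5Δ
t=1: Δ0=0001011110 Δ1=0000011110 | 1Δ
t=2: Δ0=0000011110 Δ1=0001011110 Δ2=0001101110 Δ3=0101101110 | 3Δ
t=3: Δ0=0101101110 Δ1=0100101110 | 1Δ
t=4: Δ0=0100101110 Δ1=0101101110 Δ2=0101011110 Δ3=0001011111 Δ4=0011011110 Δ5=0001011110 | 5Δ
t=5: Δ0=0001011110 Δ1=0000011110 | 1Δ
t=6: Δ0=0000011110 Δ1=0001011110 Δ2=0001101110 Δ3=0101101110 | 3Δ
t=7: Δ0=0101101110 Δ1=0100101110 | 1Δ
t=8: Δ0=0100101110 Δ1=0101101110 Δ2=0101011110 Δ3=0001011111 Δ4=0011011110 Δ5=0001011110 | 5Δ
t=9: Δ0=0001011110 Δ1=0000011110 | 1Δ
t=10: Δ0=0000011110 Δ1=0001011110 Δ2=0001101110 Δ3=0101101110 | 3Δ
t=11: Δ0=0101101110 Δ1=0100101110 | 1Δ
t=12: Δ0=0100101110 Δ1=0101101110 Δ2=0101011110 Δ3=0001011111 Δ4=0011011110 Δ5=0001011110 | 5Δ
t=13: Δ0=0001011110 Δ1=0000011110 | 1Δ
t=14: Δ0=0000011110 Δ1=0001011110 Δ2=0001101110 Δ3=0101101110 | 3Δ
t=15: Δ0=0101101110 Δ1=0100101110 | 1Δ
t=16: Δ0=0100101110 Δ1=0101101110 Δ2=0101011110 Δ3=0001011111 Δ4=0011011110 Δ5=0001011110 | 5Δ
t=17: Δ0=0001011110 Δ1=0000011110 | 1Δ
t=18: Δ0=0000011110 Δ1=0001011110 Δ2=0001101110 Δ3=0101101110 | 3Δ
t=19: Δ0=0101101110 Δ1=0100101110 | 1Δ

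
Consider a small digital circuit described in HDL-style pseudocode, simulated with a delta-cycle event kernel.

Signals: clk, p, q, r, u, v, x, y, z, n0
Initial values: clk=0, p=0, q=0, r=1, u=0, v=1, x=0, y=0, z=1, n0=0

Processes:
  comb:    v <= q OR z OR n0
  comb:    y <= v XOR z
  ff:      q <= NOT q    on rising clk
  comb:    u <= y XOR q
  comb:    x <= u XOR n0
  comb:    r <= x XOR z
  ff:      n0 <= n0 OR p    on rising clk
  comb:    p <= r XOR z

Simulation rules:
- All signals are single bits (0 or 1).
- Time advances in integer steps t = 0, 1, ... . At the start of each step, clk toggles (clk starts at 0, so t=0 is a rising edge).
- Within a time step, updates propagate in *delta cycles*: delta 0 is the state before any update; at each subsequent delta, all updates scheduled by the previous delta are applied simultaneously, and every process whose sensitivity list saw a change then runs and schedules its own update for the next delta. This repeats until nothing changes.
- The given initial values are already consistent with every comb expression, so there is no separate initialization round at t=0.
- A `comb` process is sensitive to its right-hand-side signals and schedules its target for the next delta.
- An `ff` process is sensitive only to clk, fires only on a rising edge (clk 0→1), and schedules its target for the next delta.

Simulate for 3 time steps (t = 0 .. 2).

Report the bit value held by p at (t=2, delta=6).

t=0 Δ0: x=0 z=1 q=0 y=0 n0=0 r=1 u=0 v=1 clk=0 p=0
  Δ1: clk:0→1
  Δ2: q:0→1
  Δ3: u:0→1
  Δ4: x:0→1
  Δ5: r:1→0
  Δ6: p:0→1
  (6Δ to stable)
t=1 Δ0: x=1 z=1 q=1 y=0 n0=0 r=0 u=1 v=1 clk=1 p=1
  Δ1: clk:1→0
  (1Δ to stable)
t=2 Δ0: x=1 z=1 q=1 y=0 n0=0 r=0 u=1 v=1 clk=0 p=1
  Δ1: clk:0→1
  Δ2: q:1→0, n0:0→1
  Δ3: x:1→0, u:1→0
  Δ4: x:0→1, r:0→1
  Δ5: r:1→0, p:1→0
  Δ6: p:0→1
  (6Δ to stable)

1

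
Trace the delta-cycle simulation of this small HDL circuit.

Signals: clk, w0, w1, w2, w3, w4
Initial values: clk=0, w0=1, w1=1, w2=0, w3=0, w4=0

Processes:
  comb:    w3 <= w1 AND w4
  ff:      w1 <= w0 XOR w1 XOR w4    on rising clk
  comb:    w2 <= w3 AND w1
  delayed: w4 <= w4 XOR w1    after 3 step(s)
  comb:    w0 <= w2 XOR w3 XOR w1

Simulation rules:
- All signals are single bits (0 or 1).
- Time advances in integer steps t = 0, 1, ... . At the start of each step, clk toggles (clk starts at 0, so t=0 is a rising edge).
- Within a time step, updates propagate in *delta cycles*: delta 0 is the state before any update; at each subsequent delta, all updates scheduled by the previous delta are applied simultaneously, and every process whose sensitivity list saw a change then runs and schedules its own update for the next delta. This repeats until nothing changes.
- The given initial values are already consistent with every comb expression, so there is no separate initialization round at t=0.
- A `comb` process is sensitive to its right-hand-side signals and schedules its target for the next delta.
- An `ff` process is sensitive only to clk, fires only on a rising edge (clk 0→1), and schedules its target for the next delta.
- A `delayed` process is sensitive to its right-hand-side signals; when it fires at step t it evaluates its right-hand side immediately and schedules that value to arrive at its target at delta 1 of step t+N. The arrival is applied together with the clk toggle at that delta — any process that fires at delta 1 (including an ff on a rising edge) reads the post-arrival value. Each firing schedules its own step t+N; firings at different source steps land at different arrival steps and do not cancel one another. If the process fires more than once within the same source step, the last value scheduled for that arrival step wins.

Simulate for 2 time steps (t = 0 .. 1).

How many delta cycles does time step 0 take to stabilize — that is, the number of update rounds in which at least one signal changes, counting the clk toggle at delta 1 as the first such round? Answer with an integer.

3

t=0 Δ0: w4=0 w0=1 w1=1 w3=0 w2=0 clk=0
  Δ1: clk:0→1
  Δ2: w1:1→0
  Δ3: w0:1→0
  (3Δ to stable)
t=1 Δ0: w4=0 w0=0 w1=0 w3=0 w2=0 clk=1
  Δ1: clk:1→0
  (1Δ to stable)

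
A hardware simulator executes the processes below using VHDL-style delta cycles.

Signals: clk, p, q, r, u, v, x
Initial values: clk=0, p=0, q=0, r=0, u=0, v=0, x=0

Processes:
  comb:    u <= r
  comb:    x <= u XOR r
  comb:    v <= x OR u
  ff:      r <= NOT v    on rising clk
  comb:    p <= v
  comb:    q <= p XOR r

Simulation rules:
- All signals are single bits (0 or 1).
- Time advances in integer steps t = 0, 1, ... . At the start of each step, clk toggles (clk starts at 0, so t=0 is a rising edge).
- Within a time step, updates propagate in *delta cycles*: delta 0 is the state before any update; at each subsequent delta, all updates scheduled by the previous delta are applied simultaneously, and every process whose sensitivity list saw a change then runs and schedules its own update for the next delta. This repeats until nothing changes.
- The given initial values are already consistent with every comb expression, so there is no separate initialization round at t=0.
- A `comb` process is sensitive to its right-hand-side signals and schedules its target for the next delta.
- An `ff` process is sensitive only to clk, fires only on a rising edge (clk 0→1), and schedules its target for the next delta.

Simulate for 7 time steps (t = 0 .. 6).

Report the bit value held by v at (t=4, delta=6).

[bits: clk,u,q,r,p,x,v]
t=0: Δ0=0000000 Δ1=1000000 Δ2=1001000 Δ3=1111010 Δ4=1111001 Δ5=1111101 Δ6=1101101 | 6Δ
t=1: Δ0=1101101 Δ1=0101101 | 1Δ
t=2: Δ0=0101101 Δ1=1101101 Δ2=1100101 Δ3=1010111 Δ4=1010101 Δ5=1010100 Δ6=1010000 Δ7=1000000 | 7Δ
t=3: Δ0=1000000 Δ1=0000000 | 1Δ
t=4: Δ0=0000000 Δ1=1000000 Δ2=1001000 Δ3=1111010 Δ4=1111001 Δ5=1111101 Δ6=1101101 | 6Δ
t=5: Δ0=1101101 Δ1=0101101 | 1Δ
t=6: Δ0=0101101 Δ1=1101101 Δ2=1100101 Δ3=1010111 Δ4=1010101 Δ5=1010100 Δ6=1010000 Δ7=1000000 | 7Δ

1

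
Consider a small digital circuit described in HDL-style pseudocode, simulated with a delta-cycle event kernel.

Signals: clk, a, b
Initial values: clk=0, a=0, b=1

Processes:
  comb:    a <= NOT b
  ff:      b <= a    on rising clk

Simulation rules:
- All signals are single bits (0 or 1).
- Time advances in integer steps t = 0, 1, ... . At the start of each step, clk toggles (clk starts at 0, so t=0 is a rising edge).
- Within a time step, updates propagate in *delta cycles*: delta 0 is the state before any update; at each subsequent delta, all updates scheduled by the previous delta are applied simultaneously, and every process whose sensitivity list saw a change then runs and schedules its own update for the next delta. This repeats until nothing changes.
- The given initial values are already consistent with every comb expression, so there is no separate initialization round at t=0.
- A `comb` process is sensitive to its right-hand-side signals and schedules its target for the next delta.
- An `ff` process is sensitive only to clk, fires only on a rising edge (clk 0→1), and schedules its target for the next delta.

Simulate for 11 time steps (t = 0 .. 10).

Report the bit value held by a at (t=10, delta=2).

1

t=0 Δ0: a=0 clk=0 b=1
  Δ1: clk:0→1
  Δ2: b:1→0
  Δ3: a:0→1
  (3Δ to stable)
t=1 Δ0: a=1 clk=1 b=0
  Δ1: clk:1→0
  (1Δ to stable)
t=2 Δ0: a=1 clk=0 b=0
  Δ1: clk:0→1
  Δ2: b:0→1
  Δ3: a:1→0
  (3Δ to stable)
t=3 Δ0: a=0 clk=1 b=1
  Δ1: clk:1→0
  (1Δ to stable)
t=4 Δ0: a=0 clk=0 b=1
  Δ1: clk:0→1
  Δ2: b:1→0
  Δ3: a:0→1
  (3Δ to stable)
t=5 Δ0: a=1 clk=1 b=0
  Δ1: clk:1→0
  (1Δ to stable)
t=6 Δ0: a=1 clk=0 b=0
  Δ1: clk:0→1
  Δ2: b:0→1
  Δ3: a:1→0
  (3Δ to stable)
t=7 Δ0: a=0 clk=1 b=1
  Δ1: clk:1→0
  (1Δ to stable)
t=8 Δ0: a=0 clk=0 b=1
  Δ1: clk:0→1
  Δ2: b:1→0
  Δ3: a:0→1
  (3Δ to stable)
t=9 Δ0: a=1 clk=1 b=0
  Δ1: clk:1→0
  (1Δ to stable)
t=10 Δ0: a=1 clk=0 b=0
  Δ1: clk:0→1
  Δ2: b:0→1
  Δ3: a:1→0
  (3Δ to stable)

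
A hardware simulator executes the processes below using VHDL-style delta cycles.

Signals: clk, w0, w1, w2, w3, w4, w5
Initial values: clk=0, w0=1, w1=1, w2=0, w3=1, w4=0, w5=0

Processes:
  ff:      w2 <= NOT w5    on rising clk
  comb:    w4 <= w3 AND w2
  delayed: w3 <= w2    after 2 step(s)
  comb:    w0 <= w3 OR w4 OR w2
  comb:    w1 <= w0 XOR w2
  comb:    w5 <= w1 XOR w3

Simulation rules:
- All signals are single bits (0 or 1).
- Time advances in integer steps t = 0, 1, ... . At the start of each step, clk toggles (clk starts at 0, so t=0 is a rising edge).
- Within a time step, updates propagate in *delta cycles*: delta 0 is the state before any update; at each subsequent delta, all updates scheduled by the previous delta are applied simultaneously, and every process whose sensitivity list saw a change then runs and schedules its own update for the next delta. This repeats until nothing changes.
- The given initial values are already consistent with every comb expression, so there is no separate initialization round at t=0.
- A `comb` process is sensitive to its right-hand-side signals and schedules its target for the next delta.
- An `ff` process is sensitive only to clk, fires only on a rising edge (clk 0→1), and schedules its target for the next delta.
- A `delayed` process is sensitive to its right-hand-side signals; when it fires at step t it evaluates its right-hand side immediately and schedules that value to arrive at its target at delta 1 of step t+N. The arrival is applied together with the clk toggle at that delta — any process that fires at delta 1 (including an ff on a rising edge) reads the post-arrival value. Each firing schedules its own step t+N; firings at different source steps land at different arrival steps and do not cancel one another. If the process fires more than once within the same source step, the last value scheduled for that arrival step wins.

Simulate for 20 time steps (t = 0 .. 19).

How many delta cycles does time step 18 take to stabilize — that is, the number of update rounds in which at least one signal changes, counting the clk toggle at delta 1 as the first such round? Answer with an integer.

t=0 Δ0: w2=0 w1=1 clk=0 w3=1 w0=1 w4=0 w5=0
  Δ1: clk:0→1
  Δ2: w2:0→1
  Δ3: w1:1→0, w4:0→1
  Δ4: w5:0→1
  (4Δ to stable)
t=1 Δ0: w2=1 w1=0 clk=1 w3=1 w0=1 w4=1 w5=1
  Δ1: clk:1→0
  (1Δ to stable)
t=2 Δ0: w2=1 w1=0 clk=0 w3=1 w0=1 w4=1 w5=1
  Δ1: clk:0→1
  Δ2: w2:1→0
  Δ3: w1:0→1, w4:1→0
  Δ4: w5:1→0
  (4Δ to stable)
t=3 Δ0: w2=0 w1=1 clk=1 w3=1 w0=1 w4=0 w5=0
  Δ1: clk:1→0
  (1Δ to stable)
t=4 Δ0: w2=0 w1=1 clk=0 w3=1 w0=1 w4=0 w5=0
  Δ1: clk:0→1, w3:1→0
  Δ2: w2:0→1, w0:1→0, w5:0→1
  Δ3: w0:0→1
  Δ4: w1:1→0
  Δ5: w5:1→0
  (5Δ to stable)
t=5 Δ0: w2=1 w1=0 clk=1 w3=0 w0=1 w4=0 w5=0
  Δ1: clk:1→0
  (1Δ to stable)
t=6 Δ0: w2=1 w1=0 clk=0 w3=0 w0=1 w4=0 w5=0
  Δ1: clk:0→1, w3:0→1
  Δ2: w4:0→1, w5:0→1
  (2Δ to stable)
t=7 Δ0: w2=1 w1=0 clk=1 w3=1 w0=1 w4=1 w5=1
  Δ1: clk:1→0
  (1Δ to stable)
t=8 Δ0: w2=1 w1=0 clk=0 w3=1 w0=1 w4=1 w5=1
  Δ1: clk:0→1
  Δ2: w2:1→0
  Δ3: w1:0→1, w4:1→0
  Δ4: w5:1→0
  (4Δ to stable)
t=9 Δ0: w2=0 w1=1 clk=1 w3=1 w0=1 w4=0 w5=0
  Δ1: clk:1→0
  (1Δ to stable)
t=10 Δ0: w2=0 w1=1 clk=0 w3=1 w0=1 w4=0 w5=0
  Δ1: clk:0→1, w3:1→0
  Δ2: w2:0→1, w0:1→0, w5:0→1
  Δ3: w0:0→1
  Δ4: w1:1→0
  Δ5: w5:1→0
  (5Δ to stable)
t=11 Δ0: w2=1 w1=0 clk=1 w3=0 w0=1 w4=0 w5=0
  Δ1: clk:1→0
  (1Δ to stable)
t=12 Δ0: w2=1 w1=0 clk=0 w3=0 w0=1 w4=0 w5=0
  Δ1: clk:0→1, w3:0→1
  Δ2: w4:0→1, w5:0→1
  (2Δ to stable)
t=13 Δ0: w2=1 w1=0 clk=1 w3=1 w0=1 w4=1 w5=1
  Δ1: clk:1→0
  (1Δ to stable)
t=14 Δ0: w2=1 w1=0 clk=0 w3=1 w0=1 w4=1 w5=1
  Δ1: clk:0→1
  Δ2: w2:1→0
  Δ3: w1:0→1, w4:1→0
  Δ4: w5:1→0
  (4Δ to stable)
t=15 Δ0: w2=0 w1=1 clk=1 w3=1 w0=1 w4=0 w5=0
  Δ1: clk:1→0
  (1Δ to stable)
t=16 Δ0: w2=0 w1=1 clk=0 w3=1 w0=1 w4=0 w5=0
  Δ1: clk:0→1, w3:1→0
  Δ2: w2:0→1, w0:1→0, w5:0→1
  Δ3: w0:0→1
  Δ4: w1:1→0
  Δ5: w5:1→0
  (5Δ to stable)
t=17 Δ0: w2=1 w1=0 clk=1 w3=0 w0=1 w4=0 w5=0
  Δ1: clk:1→0
  (1Δ to stable)
t=18 Δ0: w2=1 w1=0 clk=0 w3=0 w0=1 w4=0 w5=0
  Δ1: clk:0→1, w3:0→1
  Δ2: w4:0→1, w5:0→1
  (2Δ to stable)
t=19 Δ0: w2=1 w1=0 clk=1 w3=1 w0=1 w4=1 w5=1
  Δ1: clk:1→0
  (1Δ to stable)

2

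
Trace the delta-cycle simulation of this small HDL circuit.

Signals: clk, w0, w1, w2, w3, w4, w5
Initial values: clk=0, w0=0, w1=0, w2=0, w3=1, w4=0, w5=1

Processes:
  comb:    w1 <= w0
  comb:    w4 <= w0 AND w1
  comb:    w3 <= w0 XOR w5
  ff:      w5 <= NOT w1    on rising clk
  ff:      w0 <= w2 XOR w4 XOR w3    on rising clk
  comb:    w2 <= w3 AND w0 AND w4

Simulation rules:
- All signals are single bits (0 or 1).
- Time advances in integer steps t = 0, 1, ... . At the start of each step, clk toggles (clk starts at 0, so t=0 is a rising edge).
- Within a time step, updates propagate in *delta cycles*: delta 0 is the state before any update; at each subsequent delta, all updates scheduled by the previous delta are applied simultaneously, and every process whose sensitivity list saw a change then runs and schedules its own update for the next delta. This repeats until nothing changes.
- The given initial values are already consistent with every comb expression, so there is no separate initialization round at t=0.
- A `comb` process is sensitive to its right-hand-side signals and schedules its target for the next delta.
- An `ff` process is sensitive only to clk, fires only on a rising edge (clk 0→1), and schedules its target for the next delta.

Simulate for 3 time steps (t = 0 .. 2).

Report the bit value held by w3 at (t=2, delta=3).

t0.Δ0 w2=0 w1=0 clk=0 w3=1 w4=0 w5=1 w0=0
t0.Δ1 w2=0 w1=0 clk=1 w3=1 w4=0 w5=1 w0=0
t0.Δ2 w2=0 w1=0 clk=1 w3=1 w4=0 w5=1 w0=1
t0.Δ3 w2=0 w1=1 clk=1 w3=0 w4=0 w5=1 w0=1
t0.Δ4 w2=0 w1=1 clk=1 w3=0 w4=1 w5=1 w0=1
t1.Δ0 w2=0 w1=1 clk=1 w3=0 w4=1 w5=1 w0=1
t1.Δ1 w2=0 w1=1 clk=0 w3=0 w4=1 w5=1 w0=1
t2.Δ0 w2=0 w1=1 clk=0 w3=0 w4=1 w5=1 w0=1
t2.Δ1 w2=0 w1=1 clk=1 w3=0 w4=1 w5=1 w0=1
t2.Δ2 w2=0 w1=1 clk=1 w3=0 w4=1 w5=0 w0=1
t2.Δ3 w2=0 w1=1 clk=1 w3=1 w4=1 w5=0 w0=1
t2.Δ4 w2=1 w1=1 clk=1 w3=1 w4=1 w5=0 w0=1

1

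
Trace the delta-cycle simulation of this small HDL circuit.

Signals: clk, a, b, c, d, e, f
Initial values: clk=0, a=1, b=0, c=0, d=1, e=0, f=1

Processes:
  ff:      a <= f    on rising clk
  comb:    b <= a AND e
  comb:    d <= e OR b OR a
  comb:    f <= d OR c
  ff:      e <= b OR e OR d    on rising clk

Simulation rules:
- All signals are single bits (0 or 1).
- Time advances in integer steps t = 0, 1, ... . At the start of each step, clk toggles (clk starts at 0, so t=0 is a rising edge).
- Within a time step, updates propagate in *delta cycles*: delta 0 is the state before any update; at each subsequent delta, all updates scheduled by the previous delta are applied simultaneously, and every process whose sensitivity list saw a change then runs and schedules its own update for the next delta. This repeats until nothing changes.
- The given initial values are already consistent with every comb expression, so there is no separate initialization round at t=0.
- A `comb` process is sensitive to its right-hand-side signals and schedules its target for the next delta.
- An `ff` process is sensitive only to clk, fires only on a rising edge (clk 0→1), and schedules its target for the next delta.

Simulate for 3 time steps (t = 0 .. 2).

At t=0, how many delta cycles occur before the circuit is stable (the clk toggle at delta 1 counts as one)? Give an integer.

t=0 Δ0: clk=0 b=0 f=1 e=0 c=0 d=1 a=1
  Δ1: clk:0→1
  Δ2: e:0→1
  Δ3: b:0→1
  (3Δ to stable)
t=1 Δ0: clk=1 b=1 f=1 e=1 c=0 d=1 a=1
  Δ1: clk:1→0
  (1Δ to stable)
t=2 Δ0: clk=0 b=1 f=1 e=1 c=0 d=1 a=1
  Δ1: clk:0→1
  (1Δ to stable)

3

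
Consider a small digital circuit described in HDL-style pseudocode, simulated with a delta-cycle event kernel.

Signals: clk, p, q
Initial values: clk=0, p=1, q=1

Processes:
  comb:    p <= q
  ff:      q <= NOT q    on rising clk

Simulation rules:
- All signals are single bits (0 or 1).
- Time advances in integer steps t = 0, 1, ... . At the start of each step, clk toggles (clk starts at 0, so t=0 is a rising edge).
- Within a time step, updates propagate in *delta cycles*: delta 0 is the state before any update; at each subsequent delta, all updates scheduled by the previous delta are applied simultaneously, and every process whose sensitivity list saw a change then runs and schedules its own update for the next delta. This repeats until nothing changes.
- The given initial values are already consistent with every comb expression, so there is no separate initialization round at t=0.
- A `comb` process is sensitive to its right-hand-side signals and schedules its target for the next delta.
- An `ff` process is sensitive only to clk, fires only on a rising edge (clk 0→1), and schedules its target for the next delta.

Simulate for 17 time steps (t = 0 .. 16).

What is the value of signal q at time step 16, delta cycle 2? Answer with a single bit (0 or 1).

t0.Δ0 p=1 clk=0 q=1
t0.Δ1 p=1 clk=1 q=1
t0.Δ2 p=1 clk=1 q=0
t0.Δ3 p=0 clk=1 q=0
t1.Δ0 p=0 clk=1 q=0
t1.Δ1 p=0 clk=0 q=0
t2.Δ0 p=0 clk=0 q=0
t2.Δ1 p=0 clk=1 q=0
t2.Δ2 p=0 clk=1 q=1
t2.Δ3 p=1 clk=1 q=1
t3.Δ0 p=1 clk=1 q=1
t3.Δ1 p=1 clk=0 q=1
t4.Δ0 p=1 clk=0 q=1
t4.Δ1 p=1 clk=1 q=1
t4.Δ2 p=1 clk=1 q=0
t4.Δ3 p=0 clk=1 q=0
t5.Δ0 p=0 clk=1 q=0
t5.Δ1 p=0 clk=0 q=0
t6.Δ0 p=0 clk=0 q=0
t6.Δ1 p=0 clk=1 q=0
t6.Δ2 p=0 clk=1 q=1
t6.Δ3 p=1 clk=1 q=1
t7.Δ0 p=1 clk=1 q=1
t7.Δ1 p=1 clk=0 q=1
t8.Δ0 p=1 clk=0 q=1
t8.Δ1 p=1 clk=1 q=1
t8.Δ2 p=1 clk=1 q=0
t8.Δ3 p=0 clk=1 q=0
t9.Δ0 p=0 clk=1 q=0
t9.Δ1 p=0 clk=0 q=0
t10.Δ0 p=0 clk=0 q=0
t10.Δ1 p=0 clk=1 q=0
t10.Δ2 p=0 clk=1 q=1
t10.Δ3 p=1 clk=1 q=1
t11.Δ0 p=1 clk=1 q=1
t11.Δ1 p=1 clk=0 q=1
t12.Δ0 p=1 clk=0 q=1
t12.Δ1 p=1 clk=1 q=1
t12.Δ2 p=1 clk=1 q=0
t12.Δ3 p=0 clk=1 q=0
t13.Δ0 p=0 clk=1 q=0
t13.Δ1 p=0 clk=0 q=0
t14.Δ0 p=0 clk=0 q=0
t14.Δ1 p=0 clk=1 q=0
t14.Δ2 p=0 clk=1 q=1
t14.Δ3 p=1 clk=1 q=1
t15.Δ0 p=1 clk=1 q=1
t15.Δ1 p=1 clk=0 q=1
t16.Δ0 p=1 clk=0 q=1
t16.Δ1 p=1 clk=1 q=1
t16.Δ2 p=1 clk=1 q=0
t16.Δ3 p=0 clk=1 q=0

0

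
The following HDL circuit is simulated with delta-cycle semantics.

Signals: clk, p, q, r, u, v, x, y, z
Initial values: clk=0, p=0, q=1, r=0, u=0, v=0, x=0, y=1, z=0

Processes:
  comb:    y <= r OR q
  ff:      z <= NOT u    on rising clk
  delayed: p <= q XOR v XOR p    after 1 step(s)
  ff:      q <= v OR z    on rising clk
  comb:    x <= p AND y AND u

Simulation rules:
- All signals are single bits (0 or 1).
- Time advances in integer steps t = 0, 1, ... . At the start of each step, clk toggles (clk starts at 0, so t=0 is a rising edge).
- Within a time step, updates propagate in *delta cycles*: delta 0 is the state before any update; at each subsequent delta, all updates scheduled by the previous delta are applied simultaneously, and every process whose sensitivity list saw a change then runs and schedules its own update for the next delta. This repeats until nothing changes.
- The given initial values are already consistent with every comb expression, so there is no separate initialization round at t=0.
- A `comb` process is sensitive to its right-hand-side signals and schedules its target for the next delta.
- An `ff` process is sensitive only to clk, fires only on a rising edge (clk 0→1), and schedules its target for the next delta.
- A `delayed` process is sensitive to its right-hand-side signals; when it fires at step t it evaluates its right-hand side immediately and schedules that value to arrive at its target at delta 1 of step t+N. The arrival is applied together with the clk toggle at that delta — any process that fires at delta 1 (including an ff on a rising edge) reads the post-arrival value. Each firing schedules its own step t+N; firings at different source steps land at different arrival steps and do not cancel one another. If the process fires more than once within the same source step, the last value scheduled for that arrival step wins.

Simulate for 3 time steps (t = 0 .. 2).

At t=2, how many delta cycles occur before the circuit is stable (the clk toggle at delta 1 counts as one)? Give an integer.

[bits: v,x,y,z,r,q,u,clk,p]
t=0: Δ0=001001000 Δ1=001001010 Δ2=001100010 Δ3=000100010 | 3Δ
t=1: Δ0=000100010 Δ1=000100000 | 1Δ
t=2: Δ0=000100000 Δ1=000100010 Δ2=000101010 Δ3=001101010 | 3Δ

3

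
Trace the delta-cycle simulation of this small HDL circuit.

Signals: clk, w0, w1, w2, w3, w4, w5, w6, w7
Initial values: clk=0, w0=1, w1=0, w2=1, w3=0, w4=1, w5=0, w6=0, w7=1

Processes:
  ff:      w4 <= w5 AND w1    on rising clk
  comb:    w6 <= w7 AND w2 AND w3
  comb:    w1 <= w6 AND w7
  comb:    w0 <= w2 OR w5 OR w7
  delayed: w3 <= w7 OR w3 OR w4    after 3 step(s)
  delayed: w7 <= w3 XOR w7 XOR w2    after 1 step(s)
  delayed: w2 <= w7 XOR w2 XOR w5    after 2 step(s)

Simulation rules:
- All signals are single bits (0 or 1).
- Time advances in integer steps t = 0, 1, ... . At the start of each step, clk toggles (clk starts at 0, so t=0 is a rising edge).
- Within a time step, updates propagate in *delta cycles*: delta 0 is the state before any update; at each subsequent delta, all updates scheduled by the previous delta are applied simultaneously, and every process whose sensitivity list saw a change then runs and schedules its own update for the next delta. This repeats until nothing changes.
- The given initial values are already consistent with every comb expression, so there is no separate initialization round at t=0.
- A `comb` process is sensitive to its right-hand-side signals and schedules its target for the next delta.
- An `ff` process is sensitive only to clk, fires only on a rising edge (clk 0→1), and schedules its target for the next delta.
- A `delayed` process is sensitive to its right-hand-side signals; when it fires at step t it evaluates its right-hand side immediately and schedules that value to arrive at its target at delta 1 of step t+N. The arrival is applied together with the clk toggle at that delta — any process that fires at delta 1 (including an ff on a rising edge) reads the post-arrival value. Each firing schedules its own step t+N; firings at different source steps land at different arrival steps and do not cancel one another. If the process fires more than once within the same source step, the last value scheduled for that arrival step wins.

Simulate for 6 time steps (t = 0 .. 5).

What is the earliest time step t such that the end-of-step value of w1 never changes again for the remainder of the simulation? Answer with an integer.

3

t=0 Δ0: w6=0 w1=0 w5=0 w2=1 w7=1 w4=1 clk=0 w3=0 w0=1
  Δ1: clk:0→1
  Δ2: w4:1→0
  (2Δ to stable)
t=1 Δ0: w6=0 w1=0 w5=0 w2=1 w7=1 w4=0 clk=1 w3=0 w0=1
  Δ1: clk:1→0
  (1Δ to stable)
t=2 Δ0: w6=0 w1=0 w5=0 w2=1 w7=1 w4=0 clk=0 w3=0 w0=1
  Δ1: clk:0→1
  (1Δ to stable)
t=3 Δ0: w6=0 w1=0 w5=0 w2=1 w7=1 w4=0 clk=1 w3=0 w0=1
  Δ1: clk:1→0, w3:0→1
  Δ2: w6:0→1
  Δ3: w1:0→1
  (3Δ to stable)
t=4 Δ0: w6=1 w1=1 w5=0 w2=1 w7=1 w4=0 clk=0 w3=1 w0=1
  Δ1: clk:0→1
  (1Δ to stable)
t=5 Δ0: w6=1 w1=1 w5=0 w2=1 w7=1 w4=0 clk=1 w3=1 w0=1
  Δ1: clk:1→0
  (1Δ to stable)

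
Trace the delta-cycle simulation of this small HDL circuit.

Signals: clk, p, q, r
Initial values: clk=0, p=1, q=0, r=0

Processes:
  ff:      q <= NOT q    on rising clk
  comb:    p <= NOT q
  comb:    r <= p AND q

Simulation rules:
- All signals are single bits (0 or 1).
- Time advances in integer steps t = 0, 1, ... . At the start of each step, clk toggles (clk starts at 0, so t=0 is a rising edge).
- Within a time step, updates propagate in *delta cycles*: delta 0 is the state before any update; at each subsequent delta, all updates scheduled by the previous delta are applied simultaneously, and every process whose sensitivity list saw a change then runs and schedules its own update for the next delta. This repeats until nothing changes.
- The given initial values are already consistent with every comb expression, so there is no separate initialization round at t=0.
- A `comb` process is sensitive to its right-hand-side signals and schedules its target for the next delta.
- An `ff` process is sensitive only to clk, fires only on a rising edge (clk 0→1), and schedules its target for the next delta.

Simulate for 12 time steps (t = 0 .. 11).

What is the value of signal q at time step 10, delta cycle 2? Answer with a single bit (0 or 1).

0

[bits: p,clk,q,r]
t=0: Δ0=1000 Δ1=1100 Δ2=1110 Δ3=0111 Δ4=0110 | 4Δ
t=1: Δ0=0110 Δ1=0010 | 1Δ
t=2: Δ0=0010 Δ1=0110 Δ2=0100 Δ3=1100 | 3Δ
t=3: Δ0=1100 Δ1=1000 | 1Δ
t=4: Δ0=1000 Δ1=1100 Δ2=1110 Δ3=0111 Δ4=0110 | 4Δ
t=5: Δ0=0110 Δ1=0010 | 1Δ
t=6: Δ0=0010 Δ1=0110 Δ2=0100 Δ3=1100 | 3Δ
t=7: Δ0=1100 Δ1=1000 | 1Δ
t=8: Δ0=1000 Δ1=1100 Δ2=1110 Δ3=0111 Δ4=0110 | 4Δ
t=9: Δ0=0110 Δ1=0010 | 1Δ
t=10: Δ0=0010 Δ1=0110 Δ2=0100 Δ3=1100 | 3Δ
t=11: Δ0=1100 Δ1=1000 | 1Δ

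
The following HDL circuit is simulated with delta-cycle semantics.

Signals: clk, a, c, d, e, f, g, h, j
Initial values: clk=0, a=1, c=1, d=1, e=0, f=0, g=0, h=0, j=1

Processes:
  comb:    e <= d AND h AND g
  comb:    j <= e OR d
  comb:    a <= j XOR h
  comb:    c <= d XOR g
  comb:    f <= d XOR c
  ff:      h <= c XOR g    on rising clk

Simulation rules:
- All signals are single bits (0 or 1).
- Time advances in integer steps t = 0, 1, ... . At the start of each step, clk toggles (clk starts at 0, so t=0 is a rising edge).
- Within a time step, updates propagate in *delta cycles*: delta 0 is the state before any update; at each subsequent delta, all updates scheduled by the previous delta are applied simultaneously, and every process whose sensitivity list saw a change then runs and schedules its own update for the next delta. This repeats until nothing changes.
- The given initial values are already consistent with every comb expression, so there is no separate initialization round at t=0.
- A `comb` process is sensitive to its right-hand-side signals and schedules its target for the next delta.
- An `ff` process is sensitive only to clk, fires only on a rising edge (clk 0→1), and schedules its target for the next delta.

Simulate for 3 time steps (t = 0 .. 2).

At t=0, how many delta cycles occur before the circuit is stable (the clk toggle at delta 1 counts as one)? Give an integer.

3

t0.Δ0 c=1 f=0 d=1 a=1 j=1 e=0 g=0 clk=0 h=0
t0.Δ1 c=1 f=0 d=1 a=1 j=1 e=0 g=0 clk=1 h=0
t0.Δ2 c=1 f=0 d=1 a=1 j=1 e=0 g=0 clk=1 h=1
t0.Δ3 c=1 f=0 d=1 a=0 j=1 e=0 g=0 clk=1 h=1
t1.Δ0 c=1 f=0 d=1 a=0 j=1 e=0 g=0 clk=1 h=1
t1.Δ1 c=1 f=0 d=1 a=0 j=1 e=0 g=0 clk=0 h=1
t2.Δ0 c=1 f=0 d=1 a=0 j=1 e=0 g=0 clk=0 h=1
t2.Δ1 c=1 f=0 d=1 a=0 j=1 e=0 g=0 clk=1 h=1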